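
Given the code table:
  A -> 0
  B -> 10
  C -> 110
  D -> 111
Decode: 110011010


Decoding:
110 -> C
0 -> A
110 -> C
10 -> B


Result: CACB


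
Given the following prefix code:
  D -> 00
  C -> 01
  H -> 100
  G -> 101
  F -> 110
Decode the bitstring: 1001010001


Decoding step by step:
Bits 100 -> H
Bits 101 -> G
Bits 00 -> D
Bits 01 -> C


Decoded message: HGDC


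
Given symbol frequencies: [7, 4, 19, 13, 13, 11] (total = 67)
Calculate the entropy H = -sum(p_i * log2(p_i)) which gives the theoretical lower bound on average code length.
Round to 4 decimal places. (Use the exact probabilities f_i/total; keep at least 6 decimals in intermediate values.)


Per-symbol terms -p_i * log2(p_i) with p_i = f_i/67:
  p = 7/67 = 0.104478: log2(p) = -3.258734, -p*log2(p) = 0.340465
  p = 4/67 = 0.059701: log2(p) = -4.066089, -p*log2(p) = 0.242752
  p = 19/67 = 0.283582: log2(p) = -1.818162, -p*log2(p) = 0.515598
  p = 13/67 = 0.194030: log2(p) = -2.365649, -p*log2(p) = 0.459007
  p = 13/67 = 0.194030: log2(p) = -2.365649, -p*log2(p) = 0.459007
  p = 11/67 = 0.164179: log2(p) = -2.606658, -p*log2(p) = 0.427959
H = 0.340465 + 0.242752 + 0.515598 + 0.459007 + 0.459007 + 0.427959 = 2.444788

H = 2.4448 bits/symbol


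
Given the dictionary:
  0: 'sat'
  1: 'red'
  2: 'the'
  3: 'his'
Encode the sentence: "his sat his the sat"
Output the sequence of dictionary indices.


Look up each word in the dictionary:
  'his' -> 3
  'sat' -> 0
  'his' -> 3
  'the' -> 2
  'sat' -> 0

Encoded: [3, 0, 3, 2, 0]


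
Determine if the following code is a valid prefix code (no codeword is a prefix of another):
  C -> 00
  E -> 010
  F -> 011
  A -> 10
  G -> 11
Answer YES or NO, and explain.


Checking each pair (does one codeword prefix another?):
  C='00' vs E='010': no prefix
  C='00' vs F='011': no prefix
  C='00' vs A='10': no prefix
  C='00' vs G='11': no prefix
  E='010' vs C='00': no prefix
  E='010' vs F='011': no prefix
  E='010' vs A='10': no prefix
  E='010' vs G='11': no prefix
  F='011' vs C='00': no prefix
  F='011' vs E='010': no prefix
  F='011' vs A='10': no prefix
  F='011' vs G='11': no prefix
  A='10' vs C='00': no prefix
  A='10' vs E='010': no prefix
  A='10' vs F='011': no prefix
  A='10' vs G='11': no prefix
  G='11' vs C='00': no prefix
  G='11' vs E='010': no prefix
  G='11' vs F='011': no prefix
  G='11' vs A='10': no prefix
No violation found over all pairs.

YES -- this is a valid prefix code. No codeword is a prefix of any other codeword.


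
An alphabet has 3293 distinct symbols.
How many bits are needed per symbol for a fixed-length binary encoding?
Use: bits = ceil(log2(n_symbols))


log2(3293) = 11.6852
Bracket: 2^11 = 2048 < 3293 <= 2^12 = 4096
So ceil(log2(3293)) = 12

bits = ceil(log2(3293)) = ceil(11.6852) = 12 bits


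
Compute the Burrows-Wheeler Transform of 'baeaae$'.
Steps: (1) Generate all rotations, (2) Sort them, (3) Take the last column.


Rotations (sorted):
  0: $baeaae -> last char: e
  1: aae$bae -> last char: e
  2: ae$baea -> last char: a
  3: aeaae$b -> last char: b
  4: baeaae$ -> last char: $
  5: e$baeaa -> last char: a
  6: eaae$ba -> last char: a


BWT = eeab$aa


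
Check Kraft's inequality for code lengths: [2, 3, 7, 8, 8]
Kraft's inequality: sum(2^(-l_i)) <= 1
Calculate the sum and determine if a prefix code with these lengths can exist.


Sum = 2^(-2) + 2^(-3) + 2^(-7) + 2^(-8) + 2^(-8)
    = 0.25 + 0.125 + 0.0078125 + 0.00390625 + 0.00390625
    = 100/256 = 0.390625
Since 0.390625 <= 1, Kraft's inequality IS satisfied.
A prefix code with these lengths CAN exist.

Kraft sum = 0.390625. Satisfied.


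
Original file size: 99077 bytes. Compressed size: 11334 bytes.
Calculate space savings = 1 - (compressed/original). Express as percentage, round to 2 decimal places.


ratio = compressed/original = 11334/99077 = 0.114396
savings = 1 - ratio = 1 - 0.114396 = 0.885604
as a percentage: 0.885604 * 100 = 88.56%

Space savings = 1 - 11334/99077 = 88.56%


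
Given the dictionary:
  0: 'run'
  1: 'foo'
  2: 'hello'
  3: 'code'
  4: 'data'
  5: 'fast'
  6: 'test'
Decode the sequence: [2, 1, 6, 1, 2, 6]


Look up each index in the dictionary:
  2 -> 'hello'
  1 -> 'foo'
  6 -> 'test'
  1 -> 'foo'
  2 -> 'hello'
  6 -> 'test'

Decoded: "hello foo test foo hello test"


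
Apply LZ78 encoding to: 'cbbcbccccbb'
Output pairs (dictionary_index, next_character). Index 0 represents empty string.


LZ78 encoding steps:
Dictionary: {0: ''}
Step 1: w='' (idx 0), next='c' -> output (0, 'c'), add 'c' as idx 1
Step 2: w='' (idx 0), next='b' -> output (0, 'b'), add 'b' as idx 2
Step 3: w='b' (idx 2), next='c' -> output (2, 'c'), add 'bc' as idx 3
Step 4: w='bc' (idx 3), next='c' -> output (3, 'c'), add 'bcc' as idx 4
Step 5: w='c' (idx 1), next='c' -> output (1, 'c'), add 'cc' as idx 5
Step 6: w='b' (idx 2), next='b' -> output (2, 'b'), add 'bb' as idx 6


Encoded: [(0, 'c'), (0, 'b'), (2, 'c'), (3, 'c'), (1, 'c'), (2, 'b')]


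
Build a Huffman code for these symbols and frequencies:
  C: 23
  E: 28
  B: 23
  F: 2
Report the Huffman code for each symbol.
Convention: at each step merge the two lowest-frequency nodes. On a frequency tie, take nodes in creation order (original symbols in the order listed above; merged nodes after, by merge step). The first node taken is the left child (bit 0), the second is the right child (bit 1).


Huffman tree construction:
Step 1: Merge F(2) + C(23) = 25
Step 2: Merge B(23) + (F+C)(25) = 48
Step 3: Merge E(28) + (B+(F+C))(48) = 76
Read each symbol's code off the tree from the root (left child = 0, right child = 1).

Codes:
  C: 111 (length 3)
  E: 0 (length 1)
  B: 10 (length 2)
  F: 110 (length 3)
Average code length: 149/76 = 1.9605 bits/symbol


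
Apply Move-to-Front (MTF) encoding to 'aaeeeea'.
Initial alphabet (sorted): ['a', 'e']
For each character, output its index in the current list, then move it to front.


MTF encoding:
'a': index 0 in ['a', 'e'] -> ['a', 'e']
'a': index 0 in ['a', 'e'] -> ['a', 'e']
'e': index 1 in ['a', 'e'] -> ['e', 'a']
'e': index 0 in ['e', 'a'] -> ['e', 'a']
'e': index 0 in ['e', 'a'] -> ['e', 'a']
'e': index 0 in ['e', 'a'] -> ['e', 'a']
'a': index 1 in ['e', 'a'] -> ['a', 'e']


Output: [0, 0, 1, 0, 0, 0, 1]


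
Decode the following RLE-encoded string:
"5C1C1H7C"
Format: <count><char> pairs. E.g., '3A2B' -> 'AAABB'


Expanding each <count><char> pair:
  5C -> 'CCCCC'
  1C -> 'C'
  1H -> 'H'
  7C -> 'CCCCCCC'

Decoded = CCCCCCHCCCCCCC


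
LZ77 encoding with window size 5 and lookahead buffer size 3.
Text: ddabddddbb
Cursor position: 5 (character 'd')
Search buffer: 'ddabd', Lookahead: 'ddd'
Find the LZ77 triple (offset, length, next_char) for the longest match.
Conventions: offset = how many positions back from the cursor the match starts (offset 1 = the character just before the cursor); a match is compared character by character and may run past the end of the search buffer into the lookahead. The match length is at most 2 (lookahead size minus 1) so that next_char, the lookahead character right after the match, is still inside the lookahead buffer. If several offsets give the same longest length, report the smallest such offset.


Try each offset into the search buffer:
  offset=1 (pos 4, char 'd'): match length 2
  offset=2 (pos 3, char 'b'): match length 0
  offset=3 (pos 2, char 'a'): match length 0
  offset=4 (pos 1, char 'd'): match length 1
  offset=5 (pos 0, char 'd'): match length 2
Longest match has length 2, found at offsets 1, 5; take the smallest, offset 1.
next_char = character at position 5 + 2 = 7 -> 'd'

Best match: offset=1, length=2 (matching 'dd' starting at position 4)
LZ77 triple: (1, 2, 'd')


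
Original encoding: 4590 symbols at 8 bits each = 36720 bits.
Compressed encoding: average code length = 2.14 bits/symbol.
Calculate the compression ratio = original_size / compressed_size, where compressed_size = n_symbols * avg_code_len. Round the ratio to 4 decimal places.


original_size = n_symbols * orig_bits = 4590 * 8 = 36720 bits
compressed_size = n_symbols * avg_code_len = 4590 * 2.14 = 9822.6 bits
ratio = original_size / compressed_size = 36720 / 9822.6 = 3.7383

Compression ratio = 3.7383


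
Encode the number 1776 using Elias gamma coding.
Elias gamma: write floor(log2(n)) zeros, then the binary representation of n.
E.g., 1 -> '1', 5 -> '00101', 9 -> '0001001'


num_bits = floor(log2(1776)) + 1 = 11
leading_zeros = num_bits - 1 = 10
binary(1776) = 11011110000

Elias gamma(1776) = '0000000000' + '11011110000' = 000000000011011110000 (21 bits)


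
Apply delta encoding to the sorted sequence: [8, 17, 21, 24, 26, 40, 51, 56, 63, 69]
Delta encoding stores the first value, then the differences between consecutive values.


First value: 8
Deltas:
  17 - 8 = 9
  21 - 17 = 4
  24 - 21 = 3
  26 - 24 = 2
  40 - 26 = 14
  51 - 40 = 11
  56 - 51 = 5
  63 - 56 = 7
  69 - 63 = 6


Delta encoded: [8, 9, 4, 3, 2, 14, 11, 5, 7, 6]


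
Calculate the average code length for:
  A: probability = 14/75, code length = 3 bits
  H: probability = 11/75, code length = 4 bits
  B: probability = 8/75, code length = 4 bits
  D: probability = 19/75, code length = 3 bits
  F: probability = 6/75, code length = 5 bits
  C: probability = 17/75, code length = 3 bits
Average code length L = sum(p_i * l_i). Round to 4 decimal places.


Weighted contributions p_i * l_i:
  A: (14/75) * 3 = 42/75
  H: (11/75) * 4 = 44/75
  B: (8/75) * 4 = 32/75
  D: (19/75) * 3 = 57/75
  F: (6/75) * 5 = 30/75
  C: (17/75) * 3 = 51/75
Sum = (42 + 44 + 32 + 57 + 30 + 51)/75 = 256/75

L = 256/75 = 3.4133 bits/symbol


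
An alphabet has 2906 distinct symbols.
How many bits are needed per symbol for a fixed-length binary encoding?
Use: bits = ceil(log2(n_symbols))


log2(2906) = 11.5048
Bracket: 2^11 = 2048 < 2906 <= 2^12 = 4096
So ceil(log2(2906)) = 12

bits = ceil(log2(2906)) = ceil(11.5048) = 12 bits


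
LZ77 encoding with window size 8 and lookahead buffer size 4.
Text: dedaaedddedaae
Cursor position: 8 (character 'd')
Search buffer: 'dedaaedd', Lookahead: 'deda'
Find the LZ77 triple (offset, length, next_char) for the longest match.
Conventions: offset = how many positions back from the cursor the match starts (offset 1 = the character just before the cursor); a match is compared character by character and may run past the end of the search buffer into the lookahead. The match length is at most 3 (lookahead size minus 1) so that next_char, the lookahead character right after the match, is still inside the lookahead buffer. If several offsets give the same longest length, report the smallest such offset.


Try each offset into the search buffer:
  offset=1 (pos 7, char 'd'): match length 1
  offset=2 (pos 6, char 'd'): match length 1
  offset=3 (pos 5, char 'e'): match length 0
  offset=4 (pos 4, char 'a'): match length 0
  offset=5 (pos 3, char 'a'): match length 0
  offset=6 (pos 2, char 'd'): match length 1
  offset=7 (pos 1, char 'e'): match length 0
  offset=8 (pos 0, char 'd'): match length 3
Longest match has length 3 at offset 8.
next_char = character at position 8 + 3 = 11 -> 'a'

Best match: offset=8, length=3 (matching 'ded' starting at position 0)
LZ77 triple: (8, 3, 'a')


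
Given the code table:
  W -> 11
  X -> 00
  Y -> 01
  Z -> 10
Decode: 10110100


Decoding:
10 -> Z
11 -> W
01 -> Y
00 -> X


Result: ZWYX


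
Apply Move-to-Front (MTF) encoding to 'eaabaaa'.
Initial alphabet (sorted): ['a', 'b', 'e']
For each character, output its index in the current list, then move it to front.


MTF encoding:
'e': index 2 in ['a', 'b', 'e'] -> ['e', 'a', 'b']
'a': index 1 in ['e', 'a', 'b'] -> ['a', 'e', 'b']
'a': index 0 in ['a', 'e', 'b'] -> ['a', 'e', 'b']
'b': index 2 in ['a', 'e', 'b'] -> ['b', 'a', 'e']
'a': index 1 in ['b', 'a', 'e'] -> ['a', 'b', 'e']
'a': index 0 in ['a', 'b', 'e'] -> ['a', 'b', 'e']
'a': index 0 in ['a', 'b', 'e'] -> ['a', 'b', 'e']


Output: [2, 1, 0, 2, 1, 0, 0]


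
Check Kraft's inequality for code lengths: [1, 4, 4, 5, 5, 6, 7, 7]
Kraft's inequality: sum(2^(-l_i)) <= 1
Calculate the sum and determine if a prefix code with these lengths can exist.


Sum = 2^(-1) + 2^(-4) + 2^(-4) + 2^(-5) + 2^(-5) + 2^(-6) + 2^(-7) + 2^(-7)
    = 0.5 + 0.0625 + 0.0625 + 0.03125 + 0.03125 + 0.015625 + 0.0078125 + 0.0078125
    = 92/128 = 0.71875
Since 0.71875 <= 1, Kraft's inequality IS satisfied.
A prefix code with these lengths CAN exist.

Kraft sum = 0.71875. Satisfied.


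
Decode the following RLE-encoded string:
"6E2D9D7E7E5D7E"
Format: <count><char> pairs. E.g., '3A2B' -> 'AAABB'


Expanding each <count><char> pair:
  6E -> 'EEEEEE'
  2D -> 'DD'
  9D -> 'DDDDDDDDD'
  7E -> 'EEEEEEE'
  7E -> 'EEEEEEE'
  5D -> 'DDDDD'
  7E -> 'EEEEEEE'

Decoded = EEEEEEDDDDDDDDDDDEEEEEEEEEEEEEEDDDDDEEEEEEE


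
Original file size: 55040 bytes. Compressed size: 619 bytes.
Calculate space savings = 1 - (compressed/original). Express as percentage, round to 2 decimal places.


ratio = compressed/original = 619/55040 = 0.011246
savings = 1 - ratio = 1 - 0.011246 = 0.988754
as a percentage: 0.988754 * 100 = 98.88%

Space savings = 1 - 619/55040 = 98.88%


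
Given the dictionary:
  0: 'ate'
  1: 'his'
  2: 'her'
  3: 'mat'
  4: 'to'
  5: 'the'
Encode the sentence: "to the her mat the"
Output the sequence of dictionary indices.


Look up each word in the dictionary:
  'to' -> 4
  'the' -> 5
  'her' -> 2
  'mat' -> 3
  'the' -> 5

Encoded: [4, 5, 2, 3, 5]


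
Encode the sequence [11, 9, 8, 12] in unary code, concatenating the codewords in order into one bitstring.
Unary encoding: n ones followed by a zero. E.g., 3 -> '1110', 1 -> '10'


Encode each number as n ones followed by a terminating 0:
  11 -> 111111111110 (12 bits)
  9 -> 1111111110 (10 bits)
  8 -> 111111110 (9 bits)
  12 -> 1111111111110 (13 bits)
Total length = 12 + 10 + 9 + 13 = 44 bits.

Unary([11, 9, 8, 12]) = 11111111111011111111101111111101111111111110 (44 bits)


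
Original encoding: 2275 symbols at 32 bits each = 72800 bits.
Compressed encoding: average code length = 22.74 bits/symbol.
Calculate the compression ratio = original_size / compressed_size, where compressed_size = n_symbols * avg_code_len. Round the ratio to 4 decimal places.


original_size = n_symbols * orig_bits = 2275 * 32 = 72800 bits
compressed_size = n_symbols * avg_code_len = 2275 * 22.74 = 51733.5 bits
ratio = original_size / compressed_size = 72800 / 51733.5 = 1.4072

Compression ratio = 1.4072


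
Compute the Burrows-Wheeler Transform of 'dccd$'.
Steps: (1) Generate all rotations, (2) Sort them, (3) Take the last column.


Rotations (sorted):
  0: $dccd -> last char: d
  1: ccd$d -> last char: d
  2: cd$dc -> last char: c
  3: d$dcc -> last char: c
  4: dccd$ -> last char: $


BWT = ddcc$


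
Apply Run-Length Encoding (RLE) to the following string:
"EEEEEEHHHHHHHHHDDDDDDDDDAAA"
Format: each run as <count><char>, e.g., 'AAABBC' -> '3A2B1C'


Scanning runs left to right:
  i=0: run of 'E' x 6 -> '6E'
  i=6: run of 'H' x 9 -> '9H'
  i=15: run of 'D' x 9 -> '9D'
  i=24: run of 'A' x 3 -> '3A'

RLE = 6E9H9D3A


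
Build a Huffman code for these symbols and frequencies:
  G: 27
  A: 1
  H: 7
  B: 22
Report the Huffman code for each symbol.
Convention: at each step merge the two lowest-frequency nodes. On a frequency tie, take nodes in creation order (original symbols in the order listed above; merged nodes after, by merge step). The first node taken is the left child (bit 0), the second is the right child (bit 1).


Huffman tree construction:
Step 1: Merge A(1) + H(7) = 8
Step 2: Merge (A+H)(8) + B(22) = 30
Step 3: Merge G(27) + ((A+H)+B)(30) = 57
Read each symbol's code off the tree from the root (left child = 0, right child = 1).

Codes:
  G: 0 (length 1)
  A: 100 (length 3)
  H: 101 (length 3)
  B: 11 (length 2)
Average code length: 95/57 = 1.6667 bits/symbol


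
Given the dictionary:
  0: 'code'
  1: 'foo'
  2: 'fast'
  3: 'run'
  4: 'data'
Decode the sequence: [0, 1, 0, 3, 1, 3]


Look up each index in the dictionary:
  0 -> 'code'
  1 -> 'foo'
  0 -> 'code'
  3 -> 'run'
  1 -> 'foo'
  3 -> 'run'

Decoded: "code foo code run foo run"


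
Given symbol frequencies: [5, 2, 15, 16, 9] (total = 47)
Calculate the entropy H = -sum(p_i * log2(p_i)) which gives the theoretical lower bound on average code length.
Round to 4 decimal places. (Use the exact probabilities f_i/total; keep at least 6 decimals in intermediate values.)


Per-symbol terms -p_i * log2(p_i) with p_i = f_i/47:
  p = 5/47 = 0.106383: log2(p) = -3.232661, -p*log2(p) = 0.343900
  p = 2/47 = 0.042553: log2(p) = -4.554589, -p*log2(p) = 0.193812
  p = 15/47 = 0.319149: log2(p) = -1.647698, -p*log2(p) = 0.525861
  p = 16/47 = 0.340426: log2(p) = -1.554589, -p*log2(p) = 0.529222
  p = 9/47 = 0.191489: log2(p) = -2.384664, -p*log2(p) = 0.456638
H = 0.343900 + 0.193812 + 0.525861 + 0.529222 + 0.456638 = 2.049433

H = 2.0494 bits/symbol


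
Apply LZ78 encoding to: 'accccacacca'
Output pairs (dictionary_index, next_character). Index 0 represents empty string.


LZ78 encoding steps:
Dictionary: {0: ''}
Step 1: w='' (idx 0), next='a' -> output (0, 'a'), add 'a' as idx 1
Step 2: w='' (idx 0), next='c' -> output (0, 'c'), add 'c' as idx 2
Step 3: w='c' (idx 2), next='c' -> output (2, 'c'), add 'cc' as idx 3
Step 4: w='c' (idx 2), next='a' -> output (2, 'a'), add 'ca' as idx 4
Step 5: w='ca' (idx 4), next='c' -> output (4, 'c'), add 'cac' as idx 5
Step 6: w='ca' (idx 4), end of input -> output (4, '')


Encoded: [(0, 'a'), (0, 'c'), (2, 'c'), (2, 'a'), (4, 'c'), (4, '')]


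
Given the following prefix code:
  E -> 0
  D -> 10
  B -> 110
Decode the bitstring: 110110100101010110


Decoding step by step:
Bits 110 -> B
Bits 110 -> B
Bits 10 -> D
Bits 0 -> E
Bits 10 -> D
Bits 10 -> D
Bits 10 -> D
Bits 110 -> B


Decoded message: BBDEDDDB


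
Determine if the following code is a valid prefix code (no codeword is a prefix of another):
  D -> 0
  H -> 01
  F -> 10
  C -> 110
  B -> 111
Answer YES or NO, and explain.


Checking each pair (does one codeword prefix another?):
  D='0' vs H='01': prefix -- VIOLATION

NO -- this is NOT a valid prefix code. D (0) is a prefix of H (01).


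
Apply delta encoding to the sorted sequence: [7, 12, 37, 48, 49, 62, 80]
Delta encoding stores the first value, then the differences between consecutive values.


First value: 7
Deltas:
  12 - 7 = 5
  37 - 12 = 25
  48 - 37 = 11
  49 - 48 = 1
  62 - 49 = 13
  80 - 62 = 18


Delta encoded: [7, 5, 25, 11, 1, 13, 18]


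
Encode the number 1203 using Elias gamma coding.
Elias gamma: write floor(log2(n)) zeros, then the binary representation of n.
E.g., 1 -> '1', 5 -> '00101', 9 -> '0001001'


num_bits = floor(log2(1203)) + 1 = 11
leading_zeros = num_bits - 1 = 10
binary(1203) = 10010110011

Elias gamma(1203) = '0000000000' + '10010110011' = 000000000010010110011 (21 bits)


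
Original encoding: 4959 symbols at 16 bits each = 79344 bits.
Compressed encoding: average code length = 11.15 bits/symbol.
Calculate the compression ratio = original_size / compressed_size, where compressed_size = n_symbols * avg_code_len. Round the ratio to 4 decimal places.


original_size = n_symbols * orig_bits = 4959 * 16 = 79344 bits
compressed_size = n_symbols * avg_code_len = 4959 * 11.15 = 55292.85 bits
ratio = original_size / compressed_size = 79344 / 55292.85 = 1.435

Compression ratio = 1.435


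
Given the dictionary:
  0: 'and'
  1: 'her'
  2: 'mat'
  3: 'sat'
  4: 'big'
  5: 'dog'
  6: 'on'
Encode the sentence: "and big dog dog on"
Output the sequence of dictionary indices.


Look up each word in the dictionary:
  'and' -> 0
  'big' -> 4
  'dog' -> 5
  'dog' -> 5
  'on' -> 6

Encoded: [0, 4, 5, 5, 6]


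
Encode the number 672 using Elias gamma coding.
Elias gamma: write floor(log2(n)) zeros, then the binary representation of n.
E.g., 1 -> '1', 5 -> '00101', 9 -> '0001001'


num_bits = floor(log2(672)) + 1 = 10
leading_zeros = num_bits - 1 = 9
binary(672) = 1010100000

Elias gamma(672) = '000000000' + '1010100000' = 0000000001010100000 (19 bits)


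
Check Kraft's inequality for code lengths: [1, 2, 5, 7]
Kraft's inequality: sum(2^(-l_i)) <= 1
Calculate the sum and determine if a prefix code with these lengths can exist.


Sum = 2^(-1) + 2^(-2) + 2^(-5) + 2^(-7)
    = 0.5 + 0.25 + 0.03125 + 0.0078125
    = 101/128 = 0.7890625
Since 0.7890625 <= 1, Kraft's inequality IS satisfied.
A prefix code with these lengths CAN exist.

Kraft sum = 0.7890625. Satisfied.


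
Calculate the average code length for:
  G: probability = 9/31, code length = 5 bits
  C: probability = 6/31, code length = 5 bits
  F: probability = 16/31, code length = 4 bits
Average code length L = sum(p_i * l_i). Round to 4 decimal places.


Weighted contributions p_i * l_i:
  G: (9/31) * 5 = 45/31
  C: (6/31) * 5 = 30/31
  F: (16/31) * 4 = 64/31
Sum = (45 + 30 + 64)/31 = 139/31

L = 139/31 = 4.4839 bits/symbol


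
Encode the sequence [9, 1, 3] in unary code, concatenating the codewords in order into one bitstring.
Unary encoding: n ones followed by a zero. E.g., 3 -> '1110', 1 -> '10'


Encode each number as n ones followed by a terminating 0:
  9 -> 1111111110 (10 bits)
  1 -> 10 (2 bits)
  3 -> 1110 (4 bits)
Total length = 10 + 2 + 4 = 16 bits.

Unary([9, 1, 3]) = 1111111110101110 (16 bits)


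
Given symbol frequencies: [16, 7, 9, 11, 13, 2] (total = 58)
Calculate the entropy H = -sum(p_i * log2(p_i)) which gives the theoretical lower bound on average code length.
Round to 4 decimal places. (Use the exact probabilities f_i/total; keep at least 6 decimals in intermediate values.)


Per-symbol terms -p_i * log2(p_i) with p_i = f_i/58:
  p = 16/58 = 0.275862: log2(p) = -1.857981, -p*log2(p) = 0.512546
  p = 7/58 = 0.120690: log2(p) = -3.050626, -p*log2(p) = 0.368179
  p = 9/58 = 0.155172: log2(p) = -2.688056, -p*log2(p) = 0.417112
  p = 11/58 = 0.189655: log2(p) = -2.398549, -p*log2(p) = 0.454897
  p = 13/58 = 0.224138: log2(p) = -2.157541, -p*log2(p) = 0.483587
  p = 2/58 = 0.034483: log2(p) = -4.857981, -p*log2(p) = 0.167517
H = 0.512546 + 0.368179 + 0.417112 + 0.454897 + 0.483587 + 0.167517 = 2.403838

H = 2.4038 bits/symbol


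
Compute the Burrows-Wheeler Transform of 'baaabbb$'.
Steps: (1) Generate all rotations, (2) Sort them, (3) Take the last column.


Rotations (sorted):
  0: $baaabbb -> last char: b
  1: aaabbb$b -> last char: b
  2: aabbb$ba -> last char: a
  3: abbb$baa -> last char: a
  4: b$baaabb -> last char: b
  5: baaabbb$ -> last char: $
  6: bb$baaab -> last char: b
  7: bbb$baaa -> last char: a


BWT = bbaab$ba


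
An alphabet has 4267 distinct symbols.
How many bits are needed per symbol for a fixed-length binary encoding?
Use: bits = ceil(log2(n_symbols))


log2(4267) = 12.059
Bracket: 2^12 = 4096 < 4267 <= 2^13 = 8192
So ceil(log2(4267)) = 13

bits = ceil(log2(4267)) = ceil(12.059) = 13 bits


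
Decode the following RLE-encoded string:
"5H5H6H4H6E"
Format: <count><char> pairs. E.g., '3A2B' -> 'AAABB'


Expanding each <count><char> pair:
  5H -> 'HHHHH'
  5H -> 'HHHHH'
  6H -> 'HHHHHH'
  4H -> 'HHHH'
  6E -> 'EEEEEE'

Decoded = HHHHHHHHHHHHHHHHHHHHEEEEEE


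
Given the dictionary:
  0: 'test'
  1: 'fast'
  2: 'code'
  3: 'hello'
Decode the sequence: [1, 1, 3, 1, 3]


Look up each index in the dictionary:
  1 -> 'fast'
  1 -> 'fast'
  3 -> 'hello'
  1 -> 'fast'
  3 -> 'hello'

Decoded: "fast fast hello fast hello"


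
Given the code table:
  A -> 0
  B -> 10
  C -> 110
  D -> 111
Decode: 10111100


Decoding:
10 -> B
111 -> D
10 -> B
0 -> A


Result: BDBA


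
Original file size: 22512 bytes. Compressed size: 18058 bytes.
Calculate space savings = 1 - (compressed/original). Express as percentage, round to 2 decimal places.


ratio = compressed/original = 18058/22512 = 0.80215
savings = 1 - ratio = 1 - 0.80215 = 0.19785
as a percentage: 0.19785 * 100 = 19.79%

Space savings = 1 - 18058/22512 = 19.79%


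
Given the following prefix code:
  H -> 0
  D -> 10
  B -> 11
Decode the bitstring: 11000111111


Decoding step by step:
Bits 11 -> B
Bits 0 -> H
Bits 0 -> H
Bits 0 -> H
Bits 11 -> B
Bits 11 -> B
Bits 11 -> B


Decoded message: BHHHBBB


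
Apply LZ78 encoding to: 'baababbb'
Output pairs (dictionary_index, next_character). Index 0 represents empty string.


LZ78 encoding steps:
Dictionary: {0: ''}
Step 1: w='' (idx 0), next='b' -> output (0, 'b'), add 'b' as idx 1
Step 2: w='' (idx 0), next='a' -> output (0, 'a'), add 'a' as idx 2
Step 3: w='a' (idx 2), next='b' -> output (2, 'b'), add 'ab' as idx 3
Step 4: w='ab' (idx 3), next='b' -> output (3, 'b'), add 'abb' as idx 4
Step 5: w='b' (idx 1), end of input -> output (1, '')


Encoded: [(0, 'b'), (0, 'a'), (2, 'b'), (3, 'b'), (1, '')]


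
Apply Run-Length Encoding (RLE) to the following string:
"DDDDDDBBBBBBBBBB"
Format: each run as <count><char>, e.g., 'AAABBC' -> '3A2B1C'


Scanning runs left to right:
  i=0: run of 'D' x 6 -> '6D'
  i=6: run of 'B' x 10 -> '10B'

RLE = 6D10B


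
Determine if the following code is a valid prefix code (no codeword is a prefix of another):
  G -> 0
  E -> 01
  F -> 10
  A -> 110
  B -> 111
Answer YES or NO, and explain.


Checking each pair (does one codeword prefix another?):
  G='0' vs E='01': prefix -- VIOLATION

NO -- this is NOT a valid prefix code. G (0) is a prefix of E (01).


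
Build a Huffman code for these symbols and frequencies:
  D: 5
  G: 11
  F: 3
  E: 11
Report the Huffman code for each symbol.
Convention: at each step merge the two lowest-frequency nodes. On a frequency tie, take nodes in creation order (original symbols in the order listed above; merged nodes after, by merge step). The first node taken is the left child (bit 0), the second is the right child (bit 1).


Huffman tree construction:
Step 1: Merge F(3) + D(5) = 8
Step 2: Merge (F+D)(8) + G(11) = 19
Step 3: Merge E(11) + ((F+D)+G)(19) = 30
Read each symbol's code off the tree from the root (left child = 0, right child = 1).

Codes:
  D: 101 (length 3)
  G: 11 (length 2)
  F: 100 (length 3)
  E: 0 (length 1)
Average code length: 57/30 = 1.9000 bits/symbol


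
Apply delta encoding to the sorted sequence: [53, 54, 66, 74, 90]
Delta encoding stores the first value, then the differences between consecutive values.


First value: 53
Deltas:
  54 - 53 = 1
  66 - 54 = 12
  74 - 66 = 8
  90 - 74 = 16


Delta encoded: [53, 1, 12, 8, 16]


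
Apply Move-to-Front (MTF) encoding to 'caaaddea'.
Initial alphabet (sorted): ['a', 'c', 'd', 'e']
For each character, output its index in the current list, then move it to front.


MTF encoding:
'c': index 1 in ['a', 'c', 'd', 'e'] -> ['c', 'a', 'd', 'e']
'a': index 1 in ['c', 'a', 'd', 'e'] -> ['a', 'c', 'd', 'e']
'a': index 0 in ['a', 'c', 'd', 'e'] -> ['a', 'c', 'd', 'e']
'a': index 0 in ['a', 'c', 'd', 'e'] -> ['a', 'c', 'd', 'e']
'd': index 2 in ['a', 'c', 'd', 'e'] -> ['d', 'a', 'c', 'e']
'd': index 0 in ['d', 'a', 'c', 'e'] -> ['d', 'a', 'c', 'e']
'e': index 3 in ['d', 'a', 'c', 'e'] -> ['e', 'd', 'a', 'c']
'a': index 2 in ['e', 'd', 'a', 'c'] -> ['a', 'e', 'd', 'c']


Output: [1, 1, 0, 0, 2, 0, 3, 2]


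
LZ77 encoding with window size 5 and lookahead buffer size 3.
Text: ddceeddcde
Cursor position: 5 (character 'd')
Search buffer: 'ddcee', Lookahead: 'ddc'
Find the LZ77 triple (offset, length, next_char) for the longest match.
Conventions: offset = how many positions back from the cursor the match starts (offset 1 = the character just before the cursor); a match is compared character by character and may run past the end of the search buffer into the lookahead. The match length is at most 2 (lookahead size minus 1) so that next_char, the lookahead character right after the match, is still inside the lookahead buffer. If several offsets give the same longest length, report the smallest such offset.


Try each offset into the search buffer:
  offset=1 (pos 4, char 'e'): match length 0
  offset=2 (pos 3, char 'e'): match length 0
  offset=3 (pos 2, char 'c'): match length 0
  offset=4 (pos 1, char 'd'): match length 1
  offset=5 (pos 0, char 'd'): match length 2
Longest match has length 2 at offset 5.
next_char = character at position 5 + 2 = 7 -> 'c'

Best match: offset=5, length=2 (matching 'dd' starting at position 0)
LZ77 triple: (5, 2, 'c')


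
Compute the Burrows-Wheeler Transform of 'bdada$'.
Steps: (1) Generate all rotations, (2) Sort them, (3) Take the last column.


Rotations (sorted):
  0: $bdada -> last char: a
  1: a$bdad -> last char: d
  2: ada$bd -> last char: d
  3: bdada$ -> last char: $
  4: da$bda -> last char: a
  5: dada$b -> last char: b


BWT = add$ab


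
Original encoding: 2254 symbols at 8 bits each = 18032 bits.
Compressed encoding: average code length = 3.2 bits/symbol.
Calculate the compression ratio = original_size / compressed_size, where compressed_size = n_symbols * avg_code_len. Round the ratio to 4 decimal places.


original_size = n_symbols * orig_bits = 2254 * 8 = 18032 bits
compressed_size = n_symbols * avg_code_len = 2254 * 3.2 = 7212.8 bits
ratio = original_size / compressed_size = 18032 / 7212.8 = 2.5

Compression ratio = 2.5


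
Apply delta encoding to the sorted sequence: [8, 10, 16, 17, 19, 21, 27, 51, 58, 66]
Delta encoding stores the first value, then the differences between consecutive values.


First value: 8
Deltas:
  10 - 8 = 2
  16 - 10 = 6
  17 - 16 = 1
  19 - 17 = 2
  21 - 19 = 2
  27 - 21 = 6
  51 - 27 = 24
  58 - 51 = 7
  66 - 58 = 8


Delta encoded: [8, 2, 6, 1, 2, 2, 6, 24, 7, 8]


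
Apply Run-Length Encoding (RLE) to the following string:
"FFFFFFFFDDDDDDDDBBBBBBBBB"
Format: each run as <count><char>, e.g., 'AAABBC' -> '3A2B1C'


Scanning runs left to right:
  i=0: run of 'F' x 8 -> '8F'
  i=8: run of 'D' x 8 -> '8D'
  i=16: run of 'B' x 9 -> '9B'

RLE = 8F8D9B


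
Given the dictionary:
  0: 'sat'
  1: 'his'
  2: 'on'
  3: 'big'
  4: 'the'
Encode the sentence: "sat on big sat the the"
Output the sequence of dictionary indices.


Look up each word in the dictionary:
  'sat' -> 0
  'on' -> 2
  'big' -> 3
  'sat' -> 0
  'the' -> 4
  'the' -> 4

Encoded: [0, 2, 3, 0, 4, 4]


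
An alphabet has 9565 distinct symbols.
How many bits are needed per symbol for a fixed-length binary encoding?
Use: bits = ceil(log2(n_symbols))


log2(9565) = 13.2235
Bracket: 2^13 = 8192 < 9565 <= 2^14 = 16384
So ceil(log2(9565)) = 14

bits = ceil(log2(9565)) = ceil(13.2235) = 14 bits


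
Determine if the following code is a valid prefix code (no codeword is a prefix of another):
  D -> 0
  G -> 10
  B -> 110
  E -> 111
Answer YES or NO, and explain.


Checking each pair (does one codeword prefix another?):
  D='0' vs G='10': no prefix
  D='0' vs B='110': no prefix
  D='0' vs E='111': no prefix
  G='10' vs D='0': no prefix
  G='10' vs B='110': no prefix
  G='10' vs E='111': no prefix
  B='110' vs D='0': no prefix
  B='110' vs G='10': no prefix
  B='110' vs E='111': no prefix
  E='111' vs D='0': no prefix
  E='111' vs G='10': no prefix
  E='111' vs B='110': no prefix
No violation found over all pairs.

YES -- this is a valid prefix code. No codeword is a prefix of any other codeword.


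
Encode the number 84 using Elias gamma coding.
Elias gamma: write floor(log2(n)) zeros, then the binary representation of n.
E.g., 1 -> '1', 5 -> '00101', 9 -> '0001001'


num_bits = floor(log2(84)) + 1 = 7
leading_zeros = num_bits - 1 = 6
binary(84) = 1010100

Elias gamma(84) = '000000' + '1010100' = 0000001010100 (13 bits)


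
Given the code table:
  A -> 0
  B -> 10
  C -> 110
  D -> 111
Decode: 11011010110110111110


Decoding:
110 -> C
110 -> C
10 -> B
110 -> C
110 -> C
111 -> D
110 -> C


Result: CCBCCDC


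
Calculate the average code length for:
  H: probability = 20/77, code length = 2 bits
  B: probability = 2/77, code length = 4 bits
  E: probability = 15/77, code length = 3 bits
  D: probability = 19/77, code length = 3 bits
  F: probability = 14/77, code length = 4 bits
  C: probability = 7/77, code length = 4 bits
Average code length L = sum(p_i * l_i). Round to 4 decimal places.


Weighted contributions p_i * l_i:
  H: (20/77) * 2 = 40/77
  B: (2/77) * 4 = 8/77
  E: (15/77) * 3 = 45/77
  D: (19/77) * 3 = 57/77
  F: (14/77) * 4 = 56/77
  C: (7/77) * 4 = 28/77
Sum = (40 + 8 + 45 + 57 + 56 + 28)/77 = 234/77

L = 234/77 = 3.0390 bits/symbol


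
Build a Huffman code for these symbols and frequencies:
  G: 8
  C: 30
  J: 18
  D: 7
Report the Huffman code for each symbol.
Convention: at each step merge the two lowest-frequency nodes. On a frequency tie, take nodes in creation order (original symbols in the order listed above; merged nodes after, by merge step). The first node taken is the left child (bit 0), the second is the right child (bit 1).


Huffman tree construction:
Step 1: Merge D(7) + G(8) = 15
Step 2: Merge (D+G)(15) + J(18) = 33
Step 3: Merge C(30) + ((D+G)+J)(33) = 63
Read each symbol's code off the tree from the root (left child = 0, right child = 1).

Codes:
  G: 101 (length 3)
  C: 0 (length 1)
  J: 11 (length 2)
  D: 100 (length 3)
Average code length: 111/63 = 1.7619 bits/symbol


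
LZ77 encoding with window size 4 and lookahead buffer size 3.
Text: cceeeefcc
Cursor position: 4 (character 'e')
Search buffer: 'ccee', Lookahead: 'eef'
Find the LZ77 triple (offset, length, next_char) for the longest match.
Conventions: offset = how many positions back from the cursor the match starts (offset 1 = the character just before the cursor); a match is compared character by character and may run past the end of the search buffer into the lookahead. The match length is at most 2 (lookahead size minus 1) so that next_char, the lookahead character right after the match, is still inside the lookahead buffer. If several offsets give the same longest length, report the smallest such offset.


Try each offset into the search buffer:
  offset=1 (pos 3, char 'e'): match length 2
  offset=2 (pos 2, char 'e'): match length 2
  offset=3 (pos 1, char 'c'): match length 0
  offset=4 (pos 0, char 'c'): match length 0
Longest match has length 2, found at offsets 1, 2; take the smallest, offset 1.
next_char = character at position 4 + 2 = 6 -> 'f'

Best match: offset=1, length=2 (matching 'ee' starting at position 3)
LZ77 triple: (1, 2, 'f')


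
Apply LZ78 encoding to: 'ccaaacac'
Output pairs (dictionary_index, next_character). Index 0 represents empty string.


LZ78 encoding steps:
Dictionary: {0: ''}
Step 1: w='' (idx 0), next='c' -> output (0, 'c'), add 'c' as idx 1
Step 2: w='c' (idx 1), next='a' -> output (1, 'a'), add 'ca' as idx 2
Step 3: w='' (idx 0), next='a' -> output (0, 'a'), add 'a' as idx 3
Step 4: w='a' (idx 3), next='c' -> output (3, 'c'), add 'ac' as idx 4
Step 5: w='ac' (idx 4), end of input -> output (4, '')


Encoded: [(0, 'c'), (1, 'a'), (0, 'a'), (3, 'c'), (4, '')]


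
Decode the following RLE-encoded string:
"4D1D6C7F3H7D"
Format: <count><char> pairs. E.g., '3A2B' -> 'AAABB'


Expanding each <count><char> pair:
  4D -> 'DDDD'
  1D -> 'D'
  6C -> 'CCCCCC'
  7F -> 'FFFFFFF'
  3H -> 'HHH'
  7D -> 'DDDDDDD'

Decoded = DDDDDCCCCCCFFFFFFFHHHDDDDDDD


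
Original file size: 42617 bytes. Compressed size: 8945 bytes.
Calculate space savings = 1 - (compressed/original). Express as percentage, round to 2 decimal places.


ratio = compressed/original = 8945/42617 = 0.209893
savings = 1 - ratio = 1 - 0.209893 = 0.790107
as a percentage: 0.790107 * 100 = 79.01%

Space savings = 1 - 8945/42617 = 79.01%


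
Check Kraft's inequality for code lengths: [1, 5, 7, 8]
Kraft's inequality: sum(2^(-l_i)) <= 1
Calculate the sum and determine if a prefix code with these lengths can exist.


Sum = 2^(-1) + 2^(-5) + 2^(-7) + 2^(-8)
    = 0.5 + 0.03125 + 0.0078125 + 0.00390625
    = 139/256 = 0.54296875
Since 0.54296875 <= 1, Kraft's inequality IS satisfied.
A prefix code with these lengths CAN exist.

Kraft sum = 0.54296875. Satisfied.


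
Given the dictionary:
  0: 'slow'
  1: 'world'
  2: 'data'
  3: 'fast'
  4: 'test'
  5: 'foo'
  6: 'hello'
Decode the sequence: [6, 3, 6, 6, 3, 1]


Look up each index in the dictionary:
  6 -> 'hello'
  3 -> 'fast'
  6 -> 'hello'
  6 -> 'hello'
  3 -> 'fast'
  1 -> 'world'

Decoded: "hello fast hello hello fast world"


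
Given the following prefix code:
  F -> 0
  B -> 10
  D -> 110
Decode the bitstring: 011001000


Decoding step by step:
Bits 0 -> F
Bits 110 -> D
Bits 0 -> F
Bits 10 -> B
Bits 0 -> F
Bits 0 -> F


Decoded message: FDFBFF


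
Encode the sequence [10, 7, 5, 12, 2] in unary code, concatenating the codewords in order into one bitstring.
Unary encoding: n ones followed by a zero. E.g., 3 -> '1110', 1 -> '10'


Encode each number as n ones followed by a terminating 0:
  10 -> 11111111110 (11 bits)
  7 -> 11111110 (8 bits)
  5 -> 111110 (6 bits)
  12 -> 1111111111110 (13 bits)
  2 -> 110 (3 bits)
Total length = 11 + 8 + 6 + 13 + 3 = 41 bits.

Unary([10, 7, 5, 12, 2]) = 11111111110111111101111101111111111110110 (41 bits)


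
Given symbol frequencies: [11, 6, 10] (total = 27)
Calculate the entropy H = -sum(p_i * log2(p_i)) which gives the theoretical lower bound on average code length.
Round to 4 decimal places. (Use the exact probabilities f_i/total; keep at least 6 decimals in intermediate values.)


Per-symbol terms -p_i * log2(p_i) with p_i = f_i/27:
  p = 11/27 = 0.407407: log2(p) = -1.295456, -p*log2(p) = 0.527778
  p = 6/27 = 0.222222: log2(p) = -2.169925, -p*log2(p) = 0.482206
  p = 10/27 = 0.370370: log2(p) = -1.432959, -p*log2(p) = 0.530726
H = 0.527778 + 0.482206 + 0.530726 = 1.540710

H = 1.5407 bits/symbol


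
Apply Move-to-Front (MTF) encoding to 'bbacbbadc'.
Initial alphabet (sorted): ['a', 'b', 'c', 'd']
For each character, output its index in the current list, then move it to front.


MTF encoding:
'b': index 1 in ['a', 'b', 'c', 'd'] -> ['b', 'a', 'c', 'd']
'b': index 0 in ['b', 'a', 'c', 'd'] -> ['b', 'a', 'c', 'd']
'a': index 1 in ['b', 'a', 'c', 'd'] -> ['a', 'b', 'c', 'd']
'c': index 2 in ['a', 'b', 'c', 'd'] -> ['c', 'a', 'b', 'd']
'b': index 2 in ['c', 'a', 'b', 'd'] -> ['b', 'c', 'a', 'd']
'b': index 0 in ['b', 'c', 'a', 'd'] -> ['b', 'c', 'a', 'd']
'a': index 2 in ['b', 'c', 'a', 'd'] -> ['a', 'b', 'c', 'd']
'd': index 3 in ['a', 'b', 'c', 'd'] -> ['d', 'a', 'b', 'c']
'c': index 3 in ['d', 'a', 'b', 'c'] -> ['c', 'd', 'a', 'b']


Output: [1, 0, 1, 2, 2, 0, 2, 3, 3]


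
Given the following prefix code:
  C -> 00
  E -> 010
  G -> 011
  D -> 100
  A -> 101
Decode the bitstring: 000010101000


Decoding step by step:
Bits 00 -> C
Bits 00 -> C
Bits 101 -> A
Bits 010 -> E
Bits 00 -> C


Decoded message: CCAEC


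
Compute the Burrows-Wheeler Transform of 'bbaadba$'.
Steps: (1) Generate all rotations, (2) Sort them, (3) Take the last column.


Rotations (sorted):
  0: $bbaadba -> last char: a
  1: a$bbaadb -> last char: b
  2: aadba$bb -> last char: b
  3: adba$bba -> last char: a
  4: ba$bbaad -> last char: d
  5: baadba$b -> last char: b
  6: bbaadba$ -> last char: $
  7: dba$bbaa -> last char: a


BWT = abbadb$a


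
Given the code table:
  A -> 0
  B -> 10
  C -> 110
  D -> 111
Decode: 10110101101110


Decoding:
10 -> B
110 -> C
10 -> B
110 -> C
111 -> D
0 -> A


Result: BCBCDA


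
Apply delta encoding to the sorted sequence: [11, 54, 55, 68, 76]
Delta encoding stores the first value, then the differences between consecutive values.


First value: 11
Deltas:
  54 - 11 = 43
  55 - 54 = 1
  68 - 55 = 13
  76 - 68 = 8


Delta encoded: [11, 43, 1, 13, 8]


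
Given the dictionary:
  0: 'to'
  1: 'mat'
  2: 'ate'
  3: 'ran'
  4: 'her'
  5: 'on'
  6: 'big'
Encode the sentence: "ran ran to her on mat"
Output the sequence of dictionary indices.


Look up each word in the dictionary:
  'ran' -> 3
  'ran' -> 3
  'to' -> 0
  'her' -> 4
  'on' -> 5
  'mat' -> 1

Encoded: [3, 3, 0, 4, 5, 1]


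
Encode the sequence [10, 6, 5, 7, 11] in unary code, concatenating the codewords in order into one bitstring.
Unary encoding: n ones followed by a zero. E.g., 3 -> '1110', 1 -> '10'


Encode each number as n ones followed by a terminating 0:
  10 -> 11111111110 (11 bits)
  6 -> 1111110 (7 bits)
  5 -> 111110 (6 bits)
  7 -> 11111110 (8 bits)
  11 -> 111111111110 (12 bits)
Total length = 11 + 7 + 6 + 8 + 12 = 44 bits.

Unary([10, 6, 5, 7, 11]) = 11111111110111111011111011111110111111111110 (44 bits)
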